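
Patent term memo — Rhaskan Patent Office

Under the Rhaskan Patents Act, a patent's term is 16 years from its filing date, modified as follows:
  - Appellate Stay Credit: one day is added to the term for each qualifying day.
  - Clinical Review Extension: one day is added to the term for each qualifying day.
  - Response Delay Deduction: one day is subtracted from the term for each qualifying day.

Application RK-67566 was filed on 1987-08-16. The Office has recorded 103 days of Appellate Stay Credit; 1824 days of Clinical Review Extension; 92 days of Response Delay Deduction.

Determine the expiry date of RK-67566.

2008-08-24

Base term: filing date + 16 years → 16 August 2003.
Appellate Stay Credit: +103 days → 27 November 2003.
Clinical Review Extension: +1824 days → 24 November 2008.
Response Delay Deduction: −92 days → 24 August 2008.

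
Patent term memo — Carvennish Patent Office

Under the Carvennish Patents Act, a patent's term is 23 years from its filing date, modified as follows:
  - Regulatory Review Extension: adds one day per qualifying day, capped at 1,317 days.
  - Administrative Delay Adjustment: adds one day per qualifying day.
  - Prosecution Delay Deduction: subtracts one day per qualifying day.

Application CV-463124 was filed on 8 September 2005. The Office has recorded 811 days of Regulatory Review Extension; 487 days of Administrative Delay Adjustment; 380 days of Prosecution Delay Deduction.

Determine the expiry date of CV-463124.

Base term: filing date + 23 years → 8 September 2028.
Regulatory Review Extension: 811 days (within the 1317-day cap) → +811 days → 28 November 2030.
Administrative Delay Adjustment: +487 days → 29 March 2032.
Prosecution Delay Deduction: −380 days → 15 March 2031.

March 15, 2031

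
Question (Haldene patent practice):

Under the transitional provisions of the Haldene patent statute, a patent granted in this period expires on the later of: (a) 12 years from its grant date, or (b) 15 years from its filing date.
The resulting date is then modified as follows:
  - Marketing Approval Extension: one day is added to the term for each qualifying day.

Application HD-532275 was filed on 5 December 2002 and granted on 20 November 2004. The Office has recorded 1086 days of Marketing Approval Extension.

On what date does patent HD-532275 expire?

(a) grant + 12 years → 20 November 2016.
(b) filing + 15 years → 5 December 2017.
Later of the two: 5 December 2017.
Marketing Approval Extension: +1086 days → 25 November 2020.

2020-11-25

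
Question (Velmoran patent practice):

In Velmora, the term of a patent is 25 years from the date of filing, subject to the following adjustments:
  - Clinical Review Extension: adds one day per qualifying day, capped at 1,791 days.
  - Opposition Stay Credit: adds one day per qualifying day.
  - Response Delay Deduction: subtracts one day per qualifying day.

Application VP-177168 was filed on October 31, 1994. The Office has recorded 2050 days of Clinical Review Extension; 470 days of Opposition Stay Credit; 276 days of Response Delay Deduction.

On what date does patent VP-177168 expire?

Base term: filing date + 25 years → 31 October 2019.
Clinical Review Extension: 2050 days claimed exceeds the 1791-day cap, so +1791 days → 25 September 2024.
Opposition Stay Credit: +470 days → 8 January 2026.
Response Delay Deduction: −276 days → 7 April 2025.

April 7, 2025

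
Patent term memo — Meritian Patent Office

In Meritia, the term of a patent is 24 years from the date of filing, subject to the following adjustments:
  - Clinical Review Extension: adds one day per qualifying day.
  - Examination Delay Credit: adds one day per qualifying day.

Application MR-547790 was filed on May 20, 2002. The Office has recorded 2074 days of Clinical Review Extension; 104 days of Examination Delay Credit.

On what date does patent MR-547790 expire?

Base term: filing date + 24 years → 20 May 2026.
Clinical Review Extension: +2074 days → 23 January 2032.
Examination Delay Credit: +104 days → 6 May 2032.

May 6, 2032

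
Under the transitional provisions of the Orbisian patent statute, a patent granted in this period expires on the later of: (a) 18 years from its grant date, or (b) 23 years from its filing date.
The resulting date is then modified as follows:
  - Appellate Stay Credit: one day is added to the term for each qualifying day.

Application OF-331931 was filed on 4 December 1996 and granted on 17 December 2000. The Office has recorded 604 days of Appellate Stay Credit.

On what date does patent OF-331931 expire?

(a) grant + 18 years → 17 December 2018.
(b) filing + 23 years → 4 December 2019.
Later of the two: 4 December 2019.
Appellate Stay Credit: +604 days → 30 July 2021.

2021-07-30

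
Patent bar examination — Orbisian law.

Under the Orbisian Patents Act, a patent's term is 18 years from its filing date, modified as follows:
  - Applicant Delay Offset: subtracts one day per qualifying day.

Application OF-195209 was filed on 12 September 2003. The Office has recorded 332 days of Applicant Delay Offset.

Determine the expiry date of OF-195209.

2020-10-15

Base term: filing date + 18 years → 12 September 2021.
Applicant Delay Offset: −332 days → 15 October 2020.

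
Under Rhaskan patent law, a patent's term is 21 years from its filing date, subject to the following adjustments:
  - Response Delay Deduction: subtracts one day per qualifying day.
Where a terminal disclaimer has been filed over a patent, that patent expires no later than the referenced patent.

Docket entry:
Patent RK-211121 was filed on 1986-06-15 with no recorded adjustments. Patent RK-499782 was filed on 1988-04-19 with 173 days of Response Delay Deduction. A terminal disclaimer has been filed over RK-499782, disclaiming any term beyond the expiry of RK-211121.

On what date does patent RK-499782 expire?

Natural term of RK-499782:
  Base: filing + 21 years → 19 April 2009.
  Response Delay Deduction: −173 days → 28 October 2008.
Expiry of referenced patent RK-211121:
  Base: filing + 21 years → 15 June 2007.
Terminal disclaimer: RK-499782 expires on the earlier of 28 October 2008 and 15 June 2007.

2007-06-15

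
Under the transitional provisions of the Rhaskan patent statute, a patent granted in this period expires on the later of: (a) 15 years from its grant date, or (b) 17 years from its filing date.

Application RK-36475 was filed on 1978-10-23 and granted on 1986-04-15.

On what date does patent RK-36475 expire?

April 15, 2001

(a) grant + 15 years → 15 April 2001.
(b) filing + 17 years → 23 October 1995.
Later of the two: 15 April 2001.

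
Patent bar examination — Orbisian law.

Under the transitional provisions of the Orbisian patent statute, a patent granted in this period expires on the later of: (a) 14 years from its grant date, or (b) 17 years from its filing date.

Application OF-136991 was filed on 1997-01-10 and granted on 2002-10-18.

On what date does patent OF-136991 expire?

(a) grant + 14 years → 18 October 2016.
(b) filing + 17 years → 10 January 2014.
Later of the two: 18 October 2016.

2016-10-18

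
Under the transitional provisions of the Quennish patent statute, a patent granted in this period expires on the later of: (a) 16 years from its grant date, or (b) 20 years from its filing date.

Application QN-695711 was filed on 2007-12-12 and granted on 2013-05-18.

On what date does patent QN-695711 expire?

May 18, 2029

(a) grant + 16 years → 18 May 2029.
(b) filing + 20 years → 12 December 2027.
Later of the two: 18 May 2029.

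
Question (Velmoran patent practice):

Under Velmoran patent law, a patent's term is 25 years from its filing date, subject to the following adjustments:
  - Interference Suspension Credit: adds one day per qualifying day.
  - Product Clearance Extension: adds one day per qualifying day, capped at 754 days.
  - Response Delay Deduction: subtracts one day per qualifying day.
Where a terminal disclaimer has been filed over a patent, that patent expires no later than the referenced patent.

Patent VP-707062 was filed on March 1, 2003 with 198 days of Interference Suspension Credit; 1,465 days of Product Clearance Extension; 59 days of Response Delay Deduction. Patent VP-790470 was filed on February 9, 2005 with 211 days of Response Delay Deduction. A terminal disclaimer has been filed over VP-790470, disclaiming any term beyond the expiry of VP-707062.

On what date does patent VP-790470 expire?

Natural term of VP-790470:
  Base: filing + 25 years → 9 February 2030.
  Response Delay Deduction: −211 days → 13 July 2029.
Expiry of referenced patent VP-707062:
  Base: filing + 25 years → 1 March 2028.
  Interference Suspension Credit: +198 days → 15 September 2028.
  Product Clearance Extension: 1465 days claimed exceeds the 754-day cap, so +754 days → 9 October 2030.
  Response Delay Deduction: −59 days → 11 August 2030.
Terminal disclaimer: VP-790470 expires on the earlier of 13 July 2029 and 11 August 2030.

July 13, 2029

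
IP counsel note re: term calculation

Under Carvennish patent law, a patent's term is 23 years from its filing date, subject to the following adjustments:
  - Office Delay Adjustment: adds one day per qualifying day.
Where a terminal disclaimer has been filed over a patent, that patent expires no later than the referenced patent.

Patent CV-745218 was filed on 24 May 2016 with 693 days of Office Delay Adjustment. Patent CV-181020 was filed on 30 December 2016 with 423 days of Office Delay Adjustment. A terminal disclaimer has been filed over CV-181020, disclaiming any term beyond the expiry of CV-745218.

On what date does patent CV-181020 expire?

February 25, 2041

Natural term of CV-181020:
  Base: filing + 23 years → 30 December 2039.
  Office Delay Adjustment: +423 days → 25 February 2041.
Expiry of referenced patent CV-745218:
  Base: filing + 23 years → 24 May 2039.
  Office Delay Adjustment: +693 days → 16 April 2041.
Terminal disclaimer: CV-181020 expires on the earlier of 25 February 2041 and 16 April 2041.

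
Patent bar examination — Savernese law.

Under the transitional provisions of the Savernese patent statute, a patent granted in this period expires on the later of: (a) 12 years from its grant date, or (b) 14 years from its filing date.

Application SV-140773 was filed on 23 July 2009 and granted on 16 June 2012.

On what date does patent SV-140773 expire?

(a) grant + 12 years → 16 June 2024.
(b) filing + 14 years → 23 July 2023.
Later of the two: 16 June 2024.

June 16, 2024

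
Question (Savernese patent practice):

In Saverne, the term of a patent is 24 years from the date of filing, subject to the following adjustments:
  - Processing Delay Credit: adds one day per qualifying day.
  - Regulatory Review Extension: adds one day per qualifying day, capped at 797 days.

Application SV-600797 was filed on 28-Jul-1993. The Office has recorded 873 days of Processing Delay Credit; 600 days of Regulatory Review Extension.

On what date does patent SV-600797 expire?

August 9, 2021

Base term: filing date + 24 years → 28 July 2017.
Processing Delay Credit: +873 days → 18 December 2019.
Regulatory Review Extension: 600 days (within the 797-day cap) → +600 days → 9 August 2021.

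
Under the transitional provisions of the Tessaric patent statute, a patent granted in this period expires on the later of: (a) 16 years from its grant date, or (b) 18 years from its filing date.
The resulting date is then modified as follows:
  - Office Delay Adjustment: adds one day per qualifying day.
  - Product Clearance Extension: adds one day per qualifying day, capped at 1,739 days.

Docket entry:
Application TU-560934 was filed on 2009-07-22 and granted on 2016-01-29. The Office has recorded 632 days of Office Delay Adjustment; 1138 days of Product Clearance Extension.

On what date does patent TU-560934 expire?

December 3, 2036

(a) grant + 16 years → 29 January 2032.
(b) filing + 18 years → 22 July 2027.
Later of the two: 29 January 2032.
Office Delay Adjustment: +632 days → 22 October 2033.
Product Clearance Extension: 1138 days (within the 1739-day cap) → +1138 days → 3 December 2036.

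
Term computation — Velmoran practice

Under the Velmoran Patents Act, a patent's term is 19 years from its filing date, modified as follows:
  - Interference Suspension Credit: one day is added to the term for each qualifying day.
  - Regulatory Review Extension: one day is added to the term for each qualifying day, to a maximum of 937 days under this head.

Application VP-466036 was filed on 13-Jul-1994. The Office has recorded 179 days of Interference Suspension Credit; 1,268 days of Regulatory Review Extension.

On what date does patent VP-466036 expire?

Base term: filing date + 19 years → 13 July 2013.
Interference Suspension Credit: +179 days → 8 January 2014.
Regulatory Review Extension: 1268 days claimed exceeds the 937-day cap, so +937 days → 2 August 2016.

August 2, 2016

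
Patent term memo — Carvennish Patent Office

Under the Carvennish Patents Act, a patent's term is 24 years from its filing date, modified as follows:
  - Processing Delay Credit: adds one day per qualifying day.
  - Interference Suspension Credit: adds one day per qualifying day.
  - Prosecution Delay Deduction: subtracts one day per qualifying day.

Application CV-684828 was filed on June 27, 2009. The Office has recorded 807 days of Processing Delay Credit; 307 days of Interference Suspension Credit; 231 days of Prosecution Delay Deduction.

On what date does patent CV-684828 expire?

November 27, 2035

Base term: filing date + 24 years → 27 June 2033.
Processing Delay Credit: +807 days → 12 September 2035.
Interference Suspension Credit: +307 days → 15 July 2036.
Prosecution Delay Deduction: −231 days → 27 November 2035.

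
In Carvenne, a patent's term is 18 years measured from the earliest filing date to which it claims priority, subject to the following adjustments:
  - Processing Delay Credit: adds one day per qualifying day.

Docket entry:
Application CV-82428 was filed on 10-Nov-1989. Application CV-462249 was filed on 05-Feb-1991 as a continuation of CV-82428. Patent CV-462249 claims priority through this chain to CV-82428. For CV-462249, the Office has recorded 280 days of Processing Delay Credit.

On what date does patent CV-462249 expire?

August 16, 2008

Earliest priority filing: 10 November 1989.
Base term: 10 November 1989 + 18 years → 10 November 2007.
Processing Delay Credit: +280 days → 16 August 2008.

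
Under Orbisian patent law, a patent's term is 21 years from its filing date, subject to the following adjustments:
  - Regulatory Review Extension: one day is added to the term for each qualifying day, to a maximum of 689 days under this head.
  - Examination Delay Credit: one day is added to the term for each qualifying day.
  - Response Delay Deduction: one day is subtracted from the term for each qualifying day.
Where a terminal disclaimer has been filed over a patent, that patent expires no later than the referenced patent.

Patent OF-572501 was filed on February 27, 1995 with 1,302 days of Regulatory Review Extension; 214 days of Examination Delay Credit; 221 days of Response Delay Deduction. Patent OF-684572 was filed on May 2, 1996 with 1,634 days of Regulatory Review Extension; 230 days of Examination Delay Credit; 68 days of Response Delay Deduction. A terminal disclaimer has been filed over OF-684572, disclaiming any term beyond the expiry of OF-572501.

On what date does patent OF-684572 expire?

2018-01-09

Natural term of OF-684572:
  Base: filing + 21 years → 2 May 2017.
  Regulatory Review Extension: 1634 days claimed exceeds the 689-day cap, so +689 days → 22 March 2019.
  Examination Delay Credit: +230 days → 7 November 2019.
  Response Delay Deduction: −68 days → 31 August 2019.
Expiry of referenced patent OF-572501:
  Base: filing + 21 years → 27 February 2016.
  Regulatory Review Extension: 1302 days claimed exceeds the 689-day cap, so +689 days → 16 January 2018.
  Examination Delay Credit: +214 days → 18 August 2018.
  Response Delay Deduction: −221 days → 9 January 2018.
Terminal disclaimer: OF-684572 expires on the earlier of 31 August 2019 and 9 January 2018.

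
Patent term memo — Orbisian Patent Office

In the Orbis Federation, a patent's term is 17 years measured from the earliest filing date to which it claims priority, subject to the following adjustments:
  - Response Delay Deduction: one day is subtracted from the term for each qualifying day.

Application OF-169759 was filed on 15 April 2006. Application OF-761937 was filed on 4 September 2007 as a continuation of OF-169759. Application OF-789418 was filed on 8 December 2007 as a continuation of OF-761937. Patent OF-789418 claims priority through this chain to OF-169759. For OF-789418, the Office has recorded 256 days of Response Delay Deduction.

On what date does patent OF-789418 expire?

Earliest priority filing: 15 April 2006.
Base term: 15 April 2006 + 17 years → 15 April 2023.
Response Delay Deduction: −256 days → 2 August 2022.

August 2, 2022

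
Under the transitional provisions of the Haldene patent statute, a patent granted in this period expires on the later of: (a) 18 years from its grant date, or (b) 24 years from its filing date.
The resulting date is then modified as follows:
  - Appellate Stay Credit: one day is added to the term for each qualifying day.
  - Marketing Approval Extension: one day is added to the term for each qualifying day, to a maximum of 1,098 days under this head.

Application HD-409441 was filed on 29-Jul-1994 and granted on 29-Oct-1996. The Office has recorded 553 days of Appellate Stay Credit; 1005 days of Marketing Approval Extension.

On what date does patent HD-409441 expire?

2022-11-03

(a) grant + 18 years → 29 October 2014.
(b) filing + 24 years → 29 July 2018.
Later of the two: 29 July 2018.
Appellate Stay Credit: +553 days → 2 February 2020.
Marketing Approval Extension: 1005 days (within the 1098-day cap) → +1005 days → 3 November 2022.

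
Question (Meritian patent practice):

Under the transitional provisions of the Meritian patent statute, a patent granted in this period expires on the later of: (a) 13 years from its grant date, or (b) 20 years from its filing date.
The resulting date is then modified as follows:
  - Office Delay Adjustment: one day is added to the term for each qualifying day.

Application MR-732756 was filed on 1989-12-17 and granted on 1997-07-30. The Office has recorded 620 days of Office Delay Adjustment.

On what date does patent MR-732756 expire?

(a) grant + 13 years → 30 July 2010.
(b) filing + 20 years → 17 December 2009.
Later of the two: 30 July 2010.
Office Delay Adjustment: +620 days → 10 April 2012.

2012-04-10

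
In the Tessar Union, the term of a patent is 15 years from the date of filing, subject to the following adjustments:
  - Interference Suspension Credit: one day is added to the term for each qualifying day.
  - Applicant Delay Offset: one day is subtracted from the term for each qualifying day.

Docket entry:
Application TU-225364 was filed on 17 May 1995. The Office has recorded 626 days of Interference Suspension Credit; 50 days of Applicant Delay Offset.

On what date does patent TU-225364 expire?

2011-12-14

Base term: filing date + 15 years → 17 May 2010.
Interference Suspension Credit: +626 days → 2 February 2012.
Applicant Delay Offset: −50 days → 14 December 2011.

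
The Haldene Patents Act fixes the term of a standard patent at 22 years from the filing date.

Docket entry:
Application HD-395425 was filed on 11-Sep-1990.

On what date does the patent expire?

2012-09-11

Filing date + 22 years → 11 September 2012.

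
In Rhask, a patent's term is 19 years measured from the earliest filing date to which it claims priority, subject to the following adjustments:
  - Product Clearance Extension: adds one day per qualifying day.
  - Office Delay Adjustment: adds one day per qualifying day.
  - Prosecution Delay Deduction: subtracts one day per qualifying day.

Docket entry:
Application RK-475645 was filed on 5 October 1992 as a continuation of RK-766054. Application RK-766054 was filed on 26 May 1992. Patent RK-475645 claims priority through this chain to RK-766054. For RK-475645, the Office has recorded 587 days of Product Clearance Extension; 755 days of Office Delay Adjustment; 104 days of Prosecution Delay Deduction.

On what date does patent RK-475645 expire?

Earliest priority filing: 26 May 1992.
Base term: 26 May 1992 + 19 years → 26 May 2011.
Product Clearance Extension: +587 days → 2 January 2013.
Office Delay Adjustment: +755 days → 27 January 2015.
Prosecution Delay Deduction: −104 days → 15 October 2014.

2014-10-15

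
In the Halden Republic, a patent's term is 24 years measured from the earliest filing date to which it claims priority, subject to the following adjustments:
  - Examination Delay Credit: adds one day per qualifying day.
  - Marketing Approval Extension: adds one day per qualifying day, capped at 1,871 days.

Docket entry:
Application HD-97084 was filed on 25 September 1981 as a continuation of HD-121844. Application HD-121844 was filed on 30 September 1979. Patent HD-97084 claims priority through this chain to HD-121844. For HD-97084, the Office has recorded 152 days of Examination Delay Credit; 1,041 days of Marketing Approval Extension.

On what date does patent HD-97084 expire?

Earliest priority filing: 30 September 1979.
Base term: 30 September 1979 + 24 years → 30 September 2003.
Examination Delay Credit: +152 days → 29 February 2004.
Marketing Approval Extension: 1041 days (within the 1871-day cap) → +1041 days → 5 January 2007.

January 5, 2007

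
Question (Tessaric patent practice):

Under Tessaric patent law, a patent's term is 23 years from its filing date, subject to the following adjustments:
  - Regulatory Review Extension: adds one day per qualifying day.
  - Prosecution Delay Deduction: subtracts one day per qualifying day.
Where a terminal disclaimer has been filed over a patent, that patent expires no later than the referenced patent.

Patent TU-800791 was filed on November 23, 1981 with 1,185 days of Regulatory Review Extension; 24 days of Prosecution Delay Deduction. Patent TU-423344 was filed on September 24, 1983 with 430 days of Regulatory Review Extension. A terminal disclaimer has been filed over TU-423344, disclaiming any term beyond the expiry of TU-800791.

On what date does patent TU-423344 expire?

Natural term of TU-423344:
  Base: filing + 23 years → 24 September 2006.
  Regulatory Review Extension: +430 days → 28 November 2007.
Expiry of referenced patent TU-800791:
  Base: filing + 23 years → 23 November 2004.
  Regulatory Review Extension: +1185 days → 21 February 2008.
  Prosecution Delay Deduction: −24 days → 28 January 2008.
Terminal disclaimer: TU-423344 expires on the earlier of 28 November 2007 and 28 January 2008.

November 28, 2007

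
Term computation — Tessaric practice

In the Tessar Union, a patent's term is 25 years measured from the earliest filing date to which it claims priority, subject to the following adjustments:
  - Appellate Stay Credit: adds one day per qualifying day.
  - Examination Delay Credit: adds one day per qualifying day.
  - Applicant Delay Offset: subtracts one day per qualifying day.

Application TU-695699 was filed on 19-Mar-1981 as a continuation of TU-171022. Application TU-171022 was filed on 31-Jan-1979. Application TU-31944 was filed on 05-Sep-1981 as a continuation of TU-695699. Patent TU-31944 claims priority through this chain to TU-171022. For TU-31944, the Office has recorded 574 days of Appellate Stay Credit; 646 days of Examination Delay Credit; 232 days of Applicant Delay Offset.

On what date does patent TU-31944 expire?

October 15, 2006

Earliest priority filing: 31 January 1979.
Base term: 31 January 1979 + 25 years → 31 January 2004.
Appellate Stay Credit: +574 days → 27 August 2005.
Examination Delay Credit: +646 days → 4 June 2007.
Applicant Delay Offset: −232 days → 15 October 2006.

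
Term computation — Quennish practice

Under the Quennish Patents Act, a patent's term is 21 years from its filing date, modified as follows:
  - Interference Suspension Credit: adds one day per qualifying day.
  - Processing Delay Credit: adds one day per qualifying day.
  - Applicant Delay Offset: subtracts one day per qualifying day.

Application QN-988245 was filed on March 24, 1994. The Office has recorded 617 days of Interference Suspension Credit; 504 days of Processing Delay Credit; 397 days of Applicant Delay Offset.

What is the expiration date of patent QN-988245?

2017-03-17

Base term: filing date + 21 years → 24 March 2015.
Interference Suspension Credit: +617 days → 30 November 2016.
Processing Delay Credit: +504 days → 18 April 2018.
Applicant Delay Offset: −397 days → 17 March 2017.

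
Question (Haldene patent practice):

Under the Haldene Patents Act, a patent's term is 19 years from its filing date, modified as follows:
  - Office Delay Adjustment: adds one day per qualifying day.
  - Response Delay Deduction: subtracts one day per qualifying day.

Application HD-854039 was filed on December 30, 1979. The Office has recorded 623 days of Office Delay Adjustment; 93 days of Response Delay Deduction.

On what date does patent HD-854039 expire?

Base term: filing date + 19 years → 30 December 1998.
Office Delay Adjustment: +623 days → 13 September 2000.
Response Delay Deduction: −93 days → 12 June 2000.

2000-06-12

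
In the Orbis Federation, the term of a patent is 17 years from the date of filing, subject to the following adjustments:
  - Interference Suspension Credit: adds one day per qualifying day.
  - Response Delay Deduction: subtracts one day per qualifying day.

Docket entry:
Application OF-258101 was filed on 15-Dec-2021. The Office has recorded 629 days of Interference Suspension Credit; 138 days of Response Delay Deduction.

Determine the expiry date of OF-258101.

April 19, 2040

Base term: filing date + 17 years → 15 December 2038.
Interference Suspension Credit: +629 days → 4 September 2040.
Response Delay Deduction: −138 days → 19 April 2040.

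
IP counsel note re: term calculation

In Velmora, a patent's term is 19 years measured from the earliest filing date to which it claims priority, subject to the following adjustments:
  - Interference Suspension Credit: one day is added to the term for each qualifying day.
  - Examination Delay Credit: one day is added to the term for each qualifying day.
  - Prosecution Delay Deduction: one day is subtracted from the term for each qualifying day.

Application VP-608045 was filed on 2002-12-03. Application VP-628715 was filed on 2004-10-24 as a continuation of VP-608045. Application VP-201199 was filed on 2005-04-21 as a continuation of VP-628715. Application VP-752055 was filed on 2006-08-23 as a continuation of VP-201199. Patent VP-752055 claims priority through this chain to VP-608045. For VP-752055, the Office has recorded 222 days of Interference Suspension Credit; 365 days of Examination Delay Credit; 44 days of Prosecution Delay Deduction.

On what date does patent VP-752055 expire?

2023-05-30

Earliest priority filing: 3 December 2002.
Base term: 3 December 2002 + 19 years → 3 December 2021.
Interference Suspension Credit: +222 days → 13 July 2022.
Examination Delay Credit: +365 days → 13 July 2023.
Prosecution Delay Deduction: −44 days → 30 May 2023.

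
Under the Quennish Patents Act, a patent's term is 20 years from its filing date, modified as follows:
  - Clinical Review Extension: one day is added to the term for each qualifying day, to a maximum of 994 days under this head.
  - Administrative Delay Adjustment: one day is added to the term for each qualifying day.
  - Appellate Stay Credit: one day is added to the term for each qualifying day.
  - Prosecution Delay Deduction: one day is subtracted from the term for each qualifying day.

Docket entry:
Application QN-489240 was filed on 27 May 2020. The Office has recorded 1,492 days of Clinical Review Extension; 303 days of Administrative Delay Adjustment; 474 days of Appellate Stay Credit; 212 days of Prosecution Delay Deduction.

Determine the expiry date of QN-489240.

September 2, 2044

Base term: filing date + 20 years → 27 May 2040.
Clinical Review Extension: 1492 days claimed exceeds the 994-day cap, so +994 days → 15 February 2043.
Administrative Delay Adjustment: +303 days → 15 December 2043.
Appellate Stay Credit: +474 days → 2 April 2045.
Prosecution Delay Deduction: −212 days → 2 September 2044.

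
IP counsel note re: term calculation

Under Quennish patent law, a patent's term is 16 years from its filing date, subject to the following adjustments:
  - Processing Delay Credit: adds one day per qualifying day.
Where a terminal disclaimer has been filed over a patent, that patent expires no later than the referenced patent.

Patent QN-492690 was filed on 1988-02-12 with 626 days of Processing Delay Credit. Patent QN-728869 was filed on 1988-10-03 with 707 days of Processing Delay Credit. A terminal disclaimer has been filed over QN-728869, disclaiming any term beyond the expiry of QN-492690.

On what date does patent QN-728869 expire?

October 30, 2005

Natural term of QN-728869:
  Base: filing + 16 years → 3 October 2004.
  Processing Delay Credit: +707 days → 10 September 2006.
Expiry of referenced patent QN-492690:
  Base: filing + 16 years → 12 February 2004.
  Processing Delay Credit: +626 days → 30 October 2005.
Terminal disclaimer: QN-728869 expires on the earlier of 10 September 2006 and 30 October 2005.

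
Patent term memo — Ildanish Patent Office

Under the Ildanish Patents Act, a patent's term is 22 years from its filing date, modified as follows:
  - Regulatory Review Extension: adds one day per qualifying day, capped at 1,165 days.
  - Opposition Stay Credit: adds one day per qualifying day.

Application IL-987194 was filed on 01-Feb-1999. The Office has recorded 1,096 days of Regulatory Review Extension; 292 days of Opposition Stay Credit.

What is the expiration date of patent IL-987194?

Base term: filing date + 22 years → 1 February 2021.
Regulatory Review Extension: 1096 days (within the 1165-day cap) → +1096 days → 2 February 2024.
Opposition Stay Credit: +292 days → 20 November 2024.

November 20, 2024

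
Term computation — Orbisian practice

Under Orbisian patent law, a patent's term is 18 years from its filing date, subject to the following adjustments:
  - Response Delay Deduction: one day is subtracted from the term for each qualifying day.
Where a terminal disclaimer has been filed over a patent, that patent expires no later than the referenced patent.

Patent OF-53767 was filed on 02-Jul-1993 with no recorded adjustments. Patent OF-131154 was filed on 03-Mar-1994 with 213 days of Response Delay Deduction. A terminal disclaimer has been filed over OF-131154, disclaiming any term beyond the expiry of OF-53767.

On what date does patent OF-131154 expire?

2011-07-02

Natural term of OF-131154:
  Base: filing + 18 years → 3 March 2012.
  Response Delay Deduction: −213 days → 3 August 2011.
Expiry of referenced patent OF-53767:
  Base: filing + 18 years → 2 July 2011.
Terminal disclaimer: OF-131154 expires on the earlier of 3 August 2011 and 2 July 2011.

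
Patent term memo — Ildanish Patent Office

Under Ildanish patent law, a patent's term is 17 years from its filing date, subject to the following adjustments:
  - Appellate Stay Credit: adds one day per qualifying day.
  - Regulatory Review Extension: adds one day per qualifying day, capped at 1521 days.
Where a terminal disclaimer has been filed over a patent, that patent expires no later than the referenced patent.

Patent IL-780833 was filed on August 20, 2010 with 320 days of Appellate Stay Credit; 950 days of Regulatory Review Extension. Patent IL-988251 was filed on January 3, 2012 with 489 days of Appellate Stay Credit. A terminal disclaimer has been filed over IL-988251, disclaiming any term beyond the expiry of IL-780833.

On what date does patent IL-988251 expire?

Natural term of IL-988251:
  Base: filing + 17 years → 3 January 2029.
  Appellate Stay Credit: +489 days → 7 May 2030.
Expiry of referenced patent IL-780833:
  Base: filing + 17 years → 20 August 2027.
  Appellate Stay Credit: +320 days → 5 July 2028.
  Regulatory Review Extension: 950 days (within the 1521-day cap) → +950 days → 10 February 2031.
Terminal disclaimer: IL-988251 expires on the earlier of 7 May 2030 and 10 February 2031.

2030-05-07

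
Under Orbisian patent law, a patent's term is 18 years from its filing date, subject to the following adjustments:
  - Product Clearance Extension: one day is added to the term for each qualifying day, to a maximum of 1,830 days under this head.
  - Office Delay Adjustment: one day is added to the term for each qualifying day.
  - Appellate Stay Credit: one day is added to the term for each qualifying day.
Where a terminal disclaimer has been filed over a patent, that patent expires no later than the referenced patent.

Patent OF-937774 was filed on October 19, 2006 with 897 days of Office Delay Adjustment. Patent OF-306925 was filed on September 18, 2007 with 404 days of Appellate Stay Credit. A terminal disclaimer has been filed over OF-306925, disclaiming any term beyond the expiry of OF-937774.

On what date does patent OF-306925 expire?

Natural term of OF-306925:
  Base: filing + 18 years → 18 September 2025.
  Appellate Stay Credit: +404 days → 27 October 2026.
Expiry of referenced patent OF-937774:
  Base: filing + 18 years → 19 October 2024.
  Office Delay Adjustment: +897 days → 4 April 2027.
Terminal disclaimer: OF-306925 expires on the earlier of 27 October 2026 and 4 April 2027.

2026-10-27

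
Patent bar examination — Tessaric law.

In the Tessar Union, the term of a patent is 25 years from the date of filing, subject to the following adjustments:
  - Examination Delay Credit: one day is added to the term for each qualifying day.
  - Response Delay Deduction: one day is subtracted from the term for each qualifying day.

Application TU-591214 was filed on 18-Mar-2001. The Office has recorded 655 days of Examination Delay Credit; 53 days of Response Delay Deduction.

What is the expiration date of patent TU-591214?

Base term: filing date + 25 years → 18 March 2026.
Examination Delay Credit: +655 days → 2 January 2028.
Response Delay Deduction: −53 days → 10 November 2027.

2027-11-10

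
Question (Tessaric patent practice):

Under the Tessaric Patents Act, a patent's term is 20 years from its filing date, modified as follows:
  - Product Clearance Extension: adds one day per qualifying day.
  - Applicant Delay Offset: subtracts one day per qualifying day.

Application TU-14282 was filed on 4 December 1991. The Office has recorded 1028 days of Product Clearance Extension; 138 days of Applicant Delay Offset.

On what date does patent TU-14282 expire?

Base term: filing date + 20 years → 4 December 2011.
Product Clearance Extension: +1028 days → 27 September 2014.
Applicant Delay Offset: −138 days → 12 May 2014.

2014-05-12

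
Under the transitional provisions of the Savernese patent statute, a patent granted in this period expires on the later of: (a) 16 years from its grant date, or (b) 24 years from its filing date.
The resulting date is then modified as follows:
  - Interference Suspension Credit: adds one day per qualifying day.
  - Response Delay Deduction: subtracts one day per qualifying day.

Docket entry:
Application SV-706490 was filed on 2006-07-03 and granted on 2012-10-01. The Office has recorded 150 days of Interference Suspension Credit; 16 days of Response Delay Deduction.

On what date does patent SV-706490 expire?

November 14, 2030

(a) grant + 16 years → 1 October 2028.
(b) filing + 24 years → 3 July 2030.
Later of the two: 3 July 2030.
Interference Suspension Credit: +150 days → 30 November 2030.
Response Delay Deduction: −16 days → 14 November 2030.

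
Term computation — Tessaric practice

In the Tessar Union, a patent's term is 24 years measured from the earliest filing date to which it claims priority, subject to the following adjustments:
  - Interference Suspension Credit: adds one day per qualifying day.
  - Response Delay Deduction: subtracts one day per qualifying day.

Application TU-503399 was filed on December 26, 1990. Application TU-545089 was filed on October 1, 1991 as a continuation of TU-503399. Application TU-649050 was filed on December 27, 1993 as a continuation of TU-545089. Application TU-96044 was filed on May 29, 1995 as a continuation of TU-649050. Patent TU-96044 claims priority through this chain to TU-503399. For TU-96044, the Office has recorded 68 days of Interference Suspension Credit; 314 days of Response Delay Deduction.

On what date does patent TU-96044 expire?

2014-04-24

Earliest priority filing: 26 December 1990.
Base term: 26 December 1990 + 24 years → 26 December 2014.
Interference Suspension Credit: +68 days → 4 March 2015.
Response Delay Deduction: −314 days → 24 April 2014.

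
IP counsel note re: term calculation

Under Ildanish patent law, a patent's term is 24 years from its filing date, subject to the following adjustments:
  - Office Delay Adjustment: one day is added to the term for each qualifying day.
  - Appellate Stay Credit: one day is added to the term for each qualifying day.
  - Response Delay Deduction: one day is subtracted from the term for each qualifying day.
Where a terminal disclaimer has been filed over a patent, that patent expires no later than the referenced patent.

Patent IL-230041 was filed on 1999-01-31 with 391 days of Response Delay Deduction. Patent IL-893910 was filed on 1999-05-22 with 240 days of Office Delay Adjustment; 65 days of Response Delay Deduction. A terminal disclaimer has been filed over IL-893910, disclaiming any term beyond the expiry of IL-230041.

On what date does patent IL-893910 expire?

Natural term of IL-893910:
  Base: filing + 24 years → 22 May 2023.
  Office Delay Adjustment: +240 days → 17 January 2024.
  Response Delay Deduction: −65 days → 13 November 2023.
Expiry of referenced patent IL-230041:
  Base: filing + 24 years → 31 January 2023.
  Response Delay Deduction: −391 days → 5 January 2022.
Terminal disclaimer: IL-893910 expires on the earlier of 13 November 2023 and 5 January 2022.

January 5, 2022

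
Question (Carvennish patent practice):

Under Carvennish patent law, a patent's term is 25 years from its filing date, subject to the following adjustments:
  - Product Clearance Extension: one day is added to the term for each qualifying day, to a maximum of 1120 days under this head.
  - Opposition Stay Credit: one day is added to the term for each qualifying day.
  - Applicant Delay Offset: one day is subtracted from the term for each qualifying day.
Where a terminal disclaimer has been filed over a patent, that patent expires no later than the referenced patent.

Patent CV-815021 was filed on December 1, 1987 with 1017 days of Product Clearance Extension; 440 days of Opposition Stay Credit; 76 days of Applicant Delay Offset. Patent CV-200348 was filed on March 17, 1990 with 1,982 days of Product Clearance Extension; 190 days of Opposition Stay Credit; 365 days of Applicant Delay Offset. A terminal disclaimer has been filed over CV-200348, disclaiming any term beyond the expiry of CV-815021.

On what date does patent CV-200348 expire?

September 12, 2016

Natural term of CV-200348:
  Base: filing + 25 years → 17 March 2015.
  Product Clearance Extension: 1982 days claimed exceeds the 1120-day cap, so +1120 days → 10 April 2018.
  Opposition Stay Credit: +190 days → 17 October 2018.
  Applicant Delay Offset: −365 days → 17 October 2017.
Expiry of referenced patent CV-815021:
  Base: filing + 25 years → 1 December 2012.
  Product Clearance Extension: 1017 days (within the 1120-day cap) → +1017 days → 14 September 2015.
  Opposition Stay Credit: +440 days → 27 November 2016.
  Applicant Delay Offset: −76 days → 12 September 2016.
Terminal disclaimer: CV-200348 expires on the earlier of 17 October 2017 and 12 September 2016.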